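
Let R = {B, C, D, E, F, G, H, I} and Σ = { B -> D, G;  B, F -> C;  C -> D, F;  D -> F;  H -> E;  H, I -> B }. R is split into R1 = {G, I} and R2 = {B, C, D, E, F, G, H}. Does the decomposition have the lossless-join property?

No

Common attributes: R1 ∩ R2 = {G}.
No dependency enlarges {G}, so (G)⁺ = {G}.
The closure contains neither all of R1 = {G, I} nor all of R2 = {B, C, D, E, F, G, H}, so the common attributes are not a superkey of either fragment. The join is lossy.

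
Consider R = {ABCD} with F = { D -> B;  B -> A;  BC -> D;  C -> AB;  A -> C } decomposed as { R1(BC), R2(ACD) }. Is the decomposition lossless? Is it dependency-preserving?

Lossless test: (C)⁺ = {ABCD}, which contains all of one fragment — lossless.
Dependency preservation: D → B; B → A; BC → D; C → AB are not contained in any single fragment, but the restricted closure of each left-hand side across the fragments still reaches the right-hand side; the remaining FDs each lie inside some fragment. All dependencies are preserved.

lossless and dependency-preserving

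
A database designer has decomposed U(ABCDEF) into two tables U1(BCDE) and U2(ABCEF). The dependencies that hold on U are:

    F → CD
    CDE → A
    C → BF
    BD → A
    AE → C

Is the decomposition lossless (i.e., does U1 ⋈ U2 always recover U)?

Common attributes: U1 ∩ U2 = {BCE}.
Closure of {BCE}: C → BF applies, adding F; F → CD applies, adding D; CDE → A applies, adding A. So (BCE)⁺ = {ABCDEF}.
This closure contains every attribute of U1, so U1 ∩ U2 → U1. The join is lossless.

Yes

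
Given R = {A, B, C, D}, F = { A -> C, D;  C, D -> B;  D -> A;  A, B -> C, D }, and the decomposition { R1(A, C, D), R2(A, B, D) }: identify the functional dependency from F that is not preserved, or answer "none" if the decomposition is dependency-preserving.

none

A → C, D lies within R1.
C, D → B: restricted closure across fragments reaches B.
D → A lies within R1.
A, B → C, D: restricted closure across fragments reaches C, D.
Every dependency is enforceable on the fragments, so the decomposition is dependency-preserving.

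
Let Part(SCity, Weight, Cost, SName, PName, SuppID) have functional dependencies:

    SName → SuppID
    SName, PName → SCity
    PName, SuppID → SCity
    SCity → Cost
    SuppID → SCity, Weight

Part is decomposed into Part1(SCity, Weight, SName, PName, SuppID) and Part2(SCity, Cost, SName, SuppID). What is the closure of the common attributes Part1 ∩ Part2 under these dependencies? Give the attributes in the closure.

SCity, Weight, Cost, SName, SuppID

Part1 ∩ Part2 = {SCity, SName, SuppID}.
SCity → Cost applies, adding Cost
SuppID → SCity, Weight applies, adding Weight
Closure: {SCity, Weight, Cost, SName, SuppID}.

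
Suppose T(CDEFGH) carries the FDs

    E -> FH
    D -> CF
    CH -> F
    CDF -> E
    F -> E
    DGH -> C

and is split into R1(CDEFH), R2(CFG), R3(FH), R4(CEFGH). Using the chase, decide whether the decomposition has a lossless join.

Chase test. Columns are CDEFGH; row i has aⱼ where attribute j ∈ Ri, else bᵢⱼ.
Initial tableau (one row per fragment):
  row 1: a1 a2 a3 a4 b15 a6
  row 2: a1 b22 b23 a4 a5 b26
  row 3: b31 b32 b33 a4 b35 a6
  row 4: a1 b42 a3 a4 a5 a6
Rows 1 and 2 agree on F; apply F→E and equate their E entries.
Rows 1 and 3 agree on F; apply F→E and equate their E entries.
Rows 1 and 2 agree on E; apply E→FH and equate their FH entries.
No row becomes fully distinguished — the join is lossy.

No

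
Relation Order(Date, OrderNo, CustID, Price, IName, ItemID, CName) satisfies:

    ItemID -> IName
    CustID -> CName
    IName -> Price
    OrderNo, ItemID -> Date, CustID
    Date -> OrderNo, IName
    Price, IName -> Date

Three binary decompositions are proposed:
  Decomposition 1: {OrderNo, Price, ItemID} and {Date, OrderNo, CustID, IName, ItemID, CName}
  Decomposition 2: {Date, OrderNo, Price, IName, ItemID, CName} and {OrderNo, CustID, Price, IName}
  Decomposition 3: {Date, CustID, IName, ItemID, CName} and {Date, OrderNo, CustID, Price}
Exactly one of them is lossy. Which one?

Decomposition 1: common = {OrderNo, ItemID}, closure = {Date, OrderNo, CustID, Price, IName, ItemID, CName} → lossless.
Decomposition 2: common = {OrderNo, Price, IName}, closure = {Date, OrderNo, Price, IName} → lossy.
Decomposition 3: common = {Date, CustID}, closure = {Date, OrderNo, CustID, Price, IName, CName} → lossless.

Decomposition 2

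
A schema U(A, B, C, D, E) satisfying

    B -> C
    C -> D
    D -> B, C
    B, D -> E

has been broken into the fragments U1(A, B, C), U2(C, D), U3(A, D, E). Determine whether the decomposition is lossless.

Chase test. Columns are A, B, C, D, E; row i has aⱼ where attribute j ∈ Ui, else bᵢⱼ.
Initial tableau (one row per fragment):
  row 1: a1 a2 a3 b14 b15
  row 2: b21 b22 a3 a4 b25
  row 3: a1 b32 b33 a4 a5
Rows 1 and 2 agree on C; apply C→D and equate their D entries.
Rows 1 and 2 agree on D; apply D→B, C and equate their B, C entries.
Rows 1 and 3 agree on D; apply D→B, C and equate their B, C entries.
Rows 1 and 2 agree on B, D; apply B, D→E and equate their E entries.
Rows 1 and 3 agree on B, D; apply B, D→E and equate their E entries.
Row 1 is now all distinguished symbols — the join is lossless.

Yes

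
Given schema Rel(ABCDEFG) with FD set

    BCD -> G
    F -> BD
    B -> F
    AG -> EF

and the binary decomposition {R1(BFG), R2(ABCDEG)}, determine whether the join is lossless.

Common attributes: R1 ∩ R2 = {BG}.
Closure of {BG}: B → F applies, adding F; F → BD applies, adding D. So (BG)⁺ = {BDFG}.
This closure contains every attribute of R1, so R1 ∩ R2 → R1. The join is lossless.

Yes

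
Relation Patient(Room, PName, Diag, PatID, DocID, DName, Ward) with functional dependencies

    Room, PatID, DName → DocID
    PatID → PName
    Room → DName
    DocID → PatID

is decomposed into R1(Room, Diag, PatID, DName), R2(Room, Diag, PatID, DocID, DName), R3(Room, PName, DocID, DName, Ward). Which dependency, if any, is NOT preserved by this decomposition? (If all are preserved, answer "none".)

PatID → PName

Check PatID → PName: no single fragment contains all of {PName, PatID}, and the restricted closure of {PatID} across the fragments never reaches {PName}.
Room, PatID, DName → DocID is preserved.
Room → DName is preserved.
DocID → PatID is preserved.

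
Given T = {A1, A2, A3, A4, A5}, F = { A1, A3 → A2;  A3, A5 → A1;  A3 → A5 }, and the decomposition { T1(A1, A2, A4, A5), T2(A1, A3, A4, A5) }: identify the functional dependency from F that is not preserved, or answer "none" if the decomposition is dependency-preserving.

Check A1, A3 → A2: no single fragment contains all of {A1, A2, A3}, and the restricted closure of {A1, A3} across the fragments never reaches {A2}.
A3, A5 → A1 is preserved.
A3 → A5 is preserved.

A1, A3 → A2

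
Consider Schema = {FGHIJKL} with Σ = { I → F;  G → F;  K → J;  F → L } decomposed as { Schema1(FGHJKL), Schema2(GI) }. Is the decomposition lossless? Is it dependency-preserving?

lossy and not dependency-preserving

Lossless test: (G)⁺ = {FGL}, which is a superkey of neither fragment — lossy.
Dependency preservation: the restricted closure of {I} across the fragments never reaches {F}, so I → F cannot be enforced without a join — not preserved.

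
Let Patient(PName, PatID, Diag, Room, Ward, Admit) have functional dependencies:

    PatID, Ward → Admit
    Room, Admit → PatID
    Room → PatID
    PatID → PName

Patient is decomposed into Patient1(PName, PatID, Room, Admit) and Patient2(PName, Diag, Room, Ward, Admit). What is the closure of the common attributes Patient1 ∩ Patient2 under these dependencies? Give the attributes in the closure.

PName, PatID, Room, Admit

Patient1 ∩ Patient2 = {PName, Room, Admit}.
Room, Admit → PatID applies, adding PatID
Closure: {PName, PatID, Room, Admit}.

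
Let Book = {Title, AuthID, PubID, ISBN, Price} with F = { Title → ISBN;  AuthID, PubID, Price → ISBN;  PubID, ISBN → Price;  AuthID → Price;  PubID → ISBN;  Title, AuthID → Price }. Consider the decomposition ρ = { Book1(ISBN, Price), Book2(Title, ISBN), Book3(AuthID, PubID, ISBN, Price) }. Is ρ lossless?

No

Chase test. Columns are Title, AuthID, PubID, ISBN, Price; row i has aⱼ where attribute j ∈ Booki, else bᵢⱼ.
Initial tableau (one row per fragment):
  row 1: b11 b12 b13 a4 a5
  row 2: a1 b22 b23 a4 b25
  row 3: b31 a2 a3 a4 a5
No row becomes fully distinguished — the join is lossy.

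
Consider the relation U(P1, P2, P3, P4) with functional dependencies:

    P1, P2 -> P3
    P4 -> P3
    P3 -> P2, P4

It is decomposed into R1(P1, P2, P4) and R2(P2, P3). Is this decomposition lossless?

No

Common attributes: R1 ∩ R2 = {P2}.
No dependency enlarges {P2}, so (P2)⁺ = {P2}.
The closure contains neither all of R1 = {P1, P2, P4} nor all of R2 = {P2, P3}, so the common attributes are not a superkey of either fragment. The join is lossy.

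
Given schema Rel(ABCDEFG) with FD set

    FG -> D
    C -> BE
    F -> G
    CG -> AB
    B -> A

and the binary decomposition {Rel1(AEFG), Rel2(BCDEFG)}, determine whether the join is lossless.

Common attributes: Rel1 ∩ Rel2 = {EFG}.
Closure of {EFG}: FG → D applies, adding D. So (EFG)⁺ = {DEFG}.
The closure contains neither all of Rel1 = {AEFG} nor all of Rel2 = {BCDEFG}, so the common attributes are not a superkey of either fragment. The join is lossy.

No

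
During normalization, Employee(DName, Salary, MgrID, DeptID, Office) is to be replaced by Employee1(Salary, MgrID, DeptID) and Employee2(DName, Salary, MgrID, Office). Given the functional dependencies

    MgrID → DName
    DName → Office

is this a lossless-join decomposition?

Common attributes: Employee1 ∩ Employee2 = {Salary, MgrID}.
Closure of {Salary, MgrID}: MgrID → DName applies, adding DName; DName → Office applies, adding Office. So (Salary, MgrID)⁺ = {DName, Salary, MgrID, Office}.
This closure contains every attribute of Employee2, so Employee1 ∩ Employee2 → Employee2. The join is lossless.

Yes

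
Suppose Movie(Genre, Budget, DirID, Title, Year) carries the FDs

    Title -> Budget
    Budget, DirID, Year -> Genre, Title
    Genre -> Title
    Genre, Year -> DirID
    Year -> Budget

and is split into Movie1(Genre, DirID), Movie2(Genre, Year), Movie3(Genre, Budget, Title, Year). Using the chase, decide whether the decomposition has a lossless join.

No

Chase test. Columns are Genre, Budget, DirID, Title, Year; row i has aⱼ where attribute j ∈ Moviei, else bᵢⱼ.
Initial tableau (one row per fragment):
  row 1: a1 b12 a3 b14 b15
  row 2: a1 b22 b23 b24 a5
  row 3: a1 a2 b33 a4 a5
Rows 1 and 2 agree on Genre; apply Genre→Title and equate their Title entries.
Rows 1 and 3 agree on Genre; apply Genre→Title and equate their Title entries.
Rows 2 and 3 agree on Genre, Year; apply Genre, Year→DirID and equate their DirID entries.
Rows 2 and 3 agree on Year; apply Year→Budget and equate their Budget entries.
Rows 1 and 2 agree on Title; apply Title→Budget and equate their Budget entries.
No row becomes fully distinguished — the join is lossy.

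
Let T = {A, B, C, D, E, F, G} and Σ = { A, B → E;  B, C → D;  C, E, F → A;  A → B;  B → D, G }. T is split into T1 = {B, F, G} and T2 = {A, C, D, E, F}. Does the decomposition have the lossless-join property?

Common attributes: T1 ∩ T2 = {F}.
No dependency enlarges {F}, so (F)⁺ = {F}.
The closure contains neither all of T1 = {B, F, G} nor all of T2 = {A, C, D, E, F}, so the common attributes are not a superkey of either fragment. The join is lossy.

No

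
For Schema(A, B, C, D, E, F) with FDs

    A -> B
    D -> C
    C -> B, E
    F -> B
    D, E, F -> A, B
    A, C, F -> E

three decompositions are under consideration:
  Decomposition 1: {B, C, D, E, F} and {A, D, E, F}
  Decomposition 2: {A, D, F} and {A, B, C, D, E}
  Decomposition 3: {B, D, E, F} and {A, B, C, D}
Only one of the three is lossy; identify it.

Decomposition 1: common = {D, E, F}, closure = {A, B, C, D, E, F} → lossless.
Decomposition 2: common = {A, D}, closure = {A, B, C, D, E} → lossless.
Decomposition 3: common = {B, D}, closure = {B, C, D, E} → lossy.

Decomposition 3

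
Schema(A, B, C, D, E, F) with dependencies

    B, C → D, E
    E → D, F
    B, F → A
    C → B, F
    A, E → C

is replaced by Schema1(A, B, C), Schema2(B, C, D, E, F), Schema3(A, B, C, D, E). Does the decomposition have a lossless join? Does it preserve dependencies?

Lossless test (chase): Rows 1 and 2 agree on B, C; apply B, C→D, E and equate their D, E entries. Rows 1 and 2 agree on E; apply E→D, F and equate their D, F entries. Rows 1 and 3 agree on E; apply E→D, F and equate their D, F entries. Rows 1 and 2 agree on B, F; apply B, F→A and equate their A entries. Row 1 is now all distinguished symbols — the join is lossless.
Dependency preservation: the restricted closure of {B, F} across the fragments never reaches {A}, so B, F → A cannot be enforced without a join — not preserved.

lossless but not dependency-preserving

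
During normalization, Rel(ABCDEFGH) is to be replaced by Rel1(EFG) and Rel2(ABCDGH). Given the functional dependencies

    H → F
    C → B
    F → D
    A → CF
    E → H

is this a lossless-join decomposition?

Common attributes: Rel1 ∩ Rel2 = {G}.
No dependency enlarges {G}, so (G)⁺ = {G}.
The closure contains neither all of Rel1 = {EFG} nor all of Rel2 = {ABCDGH}, so the common attributes are not a superkey of either fragment. The join is lossy.

No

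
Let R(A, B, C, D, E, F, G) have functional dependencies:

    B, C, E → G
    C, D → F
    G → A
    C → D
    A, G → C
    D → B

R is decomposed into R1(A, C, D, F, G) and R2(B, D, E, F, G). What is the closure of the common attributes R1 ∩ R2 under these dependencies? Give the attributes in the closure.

R1 ∩ R2 = {D, F, G}.
G → A applies, adding A
A, G → C applies, adding C
D → B applies, adding B
Closure: {A, B, C, D, F, G}.

A, B, C, D, F, G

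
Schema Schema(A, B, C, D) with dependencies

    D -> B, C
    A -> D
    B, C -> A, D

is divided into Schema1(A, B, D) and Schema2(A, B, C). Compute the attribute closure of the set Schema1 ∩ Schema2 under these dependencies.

Schema1 ∩ Schema2 = {A, B}.
A → D applies, adding D
D → B, C applies, adding C
Closure: {A, B, C, D}.

A, B, C, D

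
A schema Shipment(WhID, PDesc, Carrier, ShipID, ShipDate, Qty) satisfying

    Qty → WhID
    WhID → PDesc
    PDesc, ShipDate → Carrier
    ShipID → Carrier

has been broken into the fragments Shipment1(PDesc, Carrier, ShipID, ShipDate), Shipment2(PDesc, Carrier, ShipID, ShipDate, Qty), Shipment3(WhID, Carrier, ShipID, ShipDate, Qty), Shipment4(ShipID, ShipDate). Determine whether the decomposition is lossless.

Chase test. Columns are WhID, PDesc, Carrier, ShipID, ShipDate, Qty; row i has aⱼ where attribute j ∈ Shipmenti, else bᵢⱼ.
Initial tableau (one row per fragment):
  row 1: b11 a2 a3 a4 a5 b16
  row 2: b21 a2 a3 a4 a5 a6
  row 3: a1 b32 a3 a4 a5 a6
  row 4: b41 b42 b43 a4 a5 b46
Rows 2 and 3 agree on Qty; apply Qty→WhID and equate their WhID entries.
Rows 2 and 3 agree on WhID; apply WhID→PDesc and equate their PDesc entries.
Rows 1 and 4 agree on ShipID; apply ShipID→Carrier and equate their Carrier entries.
Row 2 is now all distinguished symbols — the join is lossless.

Yes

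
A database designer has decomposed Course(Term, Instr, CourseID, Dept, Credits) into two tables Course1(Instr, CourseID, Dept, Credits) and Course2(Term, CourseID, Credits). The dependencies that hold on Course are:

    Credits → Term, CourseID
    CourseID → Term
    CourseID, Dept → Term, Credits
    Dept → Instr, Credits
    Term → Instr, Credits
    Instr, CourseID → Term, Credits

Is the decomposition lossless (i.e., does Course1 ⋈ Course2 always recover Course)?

Yes

Common attributes: Course1 ∩ Course2 = {CourseID, Credits}.
Closure of {CourseID, Credits}: Credits → Term, CourseID applies, adding Term; Term → Instr, Credits applies, adding Instr. So (CourseID, Credits)⁺ = {Term, Instr, CourseID, Credits}.
This closure contains every attribute of Course2, so Course1 ∩ Course2 → Course2. The join is lossless.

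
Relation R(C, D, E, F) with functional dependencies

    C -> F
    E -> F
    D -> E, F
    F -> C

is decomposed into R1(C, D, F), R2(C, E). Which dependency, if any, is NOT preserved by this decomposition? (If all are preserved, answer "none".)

D -> E, F

Check D → E, F: no single fragment contains all of {D, E, F}, and the restricted closure of {D} across the fragments never reaches {E, F}.
C → F is preserved.
E → F is preserved.
F → C is preserved.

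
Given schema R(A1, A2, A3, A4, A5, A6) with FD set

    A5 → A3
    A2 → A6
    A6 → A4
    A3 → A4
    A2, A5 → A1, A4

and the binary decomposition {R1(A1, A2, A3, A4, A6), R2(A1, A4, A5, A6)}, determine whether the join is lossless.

Common attributes: R1 ∩ R2 = {A1, A4, A6}.
No dependency enlarges {A1, A4, A6}, so (A1, A4, A6)⁺ = {A1, A4, A6}.
The closure contains neither all of R1 = {A1, A2, A3, A4, A6} nor all of R2 = {A1, A4, A5, A6}, so the common attributes are not a superkey of either fragment. The join is lossy.

No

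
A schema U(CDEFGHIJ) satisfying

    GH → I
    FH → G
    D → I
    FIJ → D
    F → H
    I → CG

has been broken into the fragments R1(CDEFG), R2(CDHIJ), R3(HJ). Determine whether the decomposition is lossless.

No

Chase test. Columns are CDEFGHIJ; row i has aⱼ where attribute j ∈ Ri, else bᵢⱼ.
Initial tableau (one row per fragment):
  row 1: a1 a2 a3 a4 a5 b16 b17 b18
  row 2: a1 a2 b23 b24 b25 a6 a7 a8
  row 3: b31 b32 b33 b34 b35 a6 b37 a8
Rows 1 and 2 agree on D; apply D→I and equate their I entries.
Rows 1 and 2 agree on I; apply I→CG and equate their CG entries.
No row becomes fully distinguished — the join is lossy.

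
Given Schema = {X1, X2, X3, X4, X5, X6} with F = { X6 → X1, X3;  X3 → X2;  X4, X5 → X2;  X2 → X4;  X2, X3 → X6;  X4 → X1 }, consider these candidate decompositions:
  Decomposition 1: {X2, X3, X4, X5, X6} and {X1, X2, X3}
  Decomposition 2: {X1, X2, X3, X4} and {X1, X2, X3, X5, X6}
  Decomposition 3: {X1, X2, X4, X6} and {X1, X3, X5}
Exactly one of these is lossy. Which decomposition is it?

Decomposition 3

Decomposition 1: common = {X2, X3}, closure = {X1, X2, X3, X4, X6} → lossless.
Decomposition 2: common = {X1, X2, X3}, closure = {X1, X2, X3, X4, X6} → lossless.
Decomposition 3: common = {X1}, closure = {X1} → lossy.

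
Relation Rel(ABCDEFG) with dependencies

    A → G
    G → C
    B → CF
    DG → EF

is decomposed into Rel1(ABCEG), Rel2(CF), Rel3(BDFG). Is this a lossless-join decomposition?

No

Chase test. Columns are ABCDEFG; row i has aⱼ where attribute j ∈ Reli, else bᵢⱼ.
Initial tableau (one row per fragment):
  row 1: a1 a2 a3 b14 a5 b16 a7
  row 2: b21 b22 a3 b24 b25 a6 b27
  row 3: b31 a2 b33 a4 b35 a6 a7
Rows 1 and 3 agree on G; apply G→C and equate their C entries.
Rows 1 and 3 agree on B; apply B→CF and equate their CF entries.
No row becomes fully distinguished — the join is lossy.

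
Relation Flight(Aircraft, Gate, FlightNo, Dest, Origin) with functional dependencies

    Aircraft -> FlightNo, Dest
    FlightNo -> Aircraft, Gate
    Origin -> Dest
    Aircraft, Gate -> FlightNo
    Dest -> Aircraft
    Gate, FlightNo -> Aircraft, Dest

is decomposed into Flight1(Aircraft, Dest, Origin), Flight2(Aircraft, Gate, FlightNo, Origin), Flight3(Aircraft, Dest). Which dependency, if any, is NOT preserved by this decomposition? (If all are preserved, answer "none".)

Aircraft → FlightNo, Dest: restricted closure across fragments reaches FlightNo, Dest.
FlightNo → Aircraft, Gate lies within Flight2.
Origin → Dest lies within Flight1.
Aircraft, Gate → FlightNo lies within Flight2.
Dest → Aircraft lies within Flight1.
Gate, FlightNo → Aircraft, Dest: restricted closure across fragments reaches Aircraft, Dest.
Every dependency is enforceable on the fragments, so the decomposition is dependency-preserving.

none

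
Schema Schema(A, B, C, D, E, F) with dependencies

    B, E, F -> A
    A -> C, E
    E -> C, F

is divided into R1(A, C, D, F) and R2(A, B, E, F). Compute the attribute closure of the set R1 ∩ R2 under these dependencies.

A, C, E, F

R1 ∩ R2 = {A, F}.
A → C, E applies, adding C, E
Closure: {A, C, E, F}.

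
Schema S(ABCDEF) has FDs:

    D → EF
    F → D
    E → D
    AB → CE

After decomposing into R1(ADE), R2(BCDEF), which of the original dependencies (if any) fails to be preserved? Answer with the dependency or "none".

AB → CE

Check AB → CE: no single fragment contains all of {ABCE}, and the restricted closure of {AB} across the fragments never reaches {CE}.
D → EF is preserved.
F → D is preserved.
E → D is preserved.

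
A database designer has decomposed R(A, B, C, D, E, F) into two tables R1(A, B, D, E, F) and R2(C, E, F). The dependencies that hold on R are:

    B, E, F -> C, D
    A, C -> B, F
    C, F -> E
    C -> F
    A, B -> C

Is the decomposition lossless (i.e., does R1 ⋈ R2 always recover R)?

Common attributes: R1 ∩ R2 = {E, F}.
No dependency enlarges {E, F}, so (E, F)⁺ = {E, F}.
The closure contains neither all of R1 = {A, B, D, E, F} nor all of R2 = {C, E, F}, so the common attributes are not a superkey of either fragment. The join is lossy.

No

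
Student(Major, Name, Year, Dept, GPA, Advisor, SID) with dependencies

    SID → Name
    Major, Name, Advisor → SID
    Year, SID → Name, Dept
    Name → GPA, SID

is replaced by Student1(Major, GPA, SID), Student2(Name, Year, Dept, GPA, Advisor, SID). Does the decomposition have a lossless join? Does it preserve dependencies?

lossy but dependency-preserving

Lossless test: (GPA, SID)⁺ = {Name, GPA, SID}, which is a superkey of neither fragment — lossy.
Dependency preservation: Major, Name, Advisor → SID is not contained in any single fragment, but the restricted closure of its left-hand side across the fragments still reaches the right-hand side; the remaining FDs each lie inside some fragment. All dependencies are preserved.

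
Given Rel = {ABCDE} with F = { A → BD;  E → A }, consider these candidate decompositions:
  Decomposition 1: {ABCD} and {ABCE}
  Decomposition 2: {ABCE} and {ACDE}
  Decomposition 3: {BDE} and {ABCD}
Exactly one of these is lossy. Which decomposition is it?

Decomposition 3

Decomposition 1: common = {ABC}, closure = {ABCD} → lossless.
Decomposition 2: common = {ACE}, closure = {ABCDE} → lossless.
Decomposition 3: common = {BD}, closure = {BD} → lossy.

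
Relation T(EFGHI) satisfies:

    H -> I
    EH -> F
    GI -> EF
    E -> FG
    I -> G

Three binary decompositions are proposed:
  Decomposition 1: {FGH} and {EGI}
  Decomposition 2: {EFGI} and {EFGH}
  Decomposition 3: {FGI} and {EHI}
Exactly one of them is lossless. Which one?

Decomposition 1: common = {G}, closure = {G} → lossy.
Decomposition 2: common = {EFG}, closure = {EFG} → lossy.
Decomposition 3: common = {I}, closure = {EFGI} → lossless.

Decomposition 3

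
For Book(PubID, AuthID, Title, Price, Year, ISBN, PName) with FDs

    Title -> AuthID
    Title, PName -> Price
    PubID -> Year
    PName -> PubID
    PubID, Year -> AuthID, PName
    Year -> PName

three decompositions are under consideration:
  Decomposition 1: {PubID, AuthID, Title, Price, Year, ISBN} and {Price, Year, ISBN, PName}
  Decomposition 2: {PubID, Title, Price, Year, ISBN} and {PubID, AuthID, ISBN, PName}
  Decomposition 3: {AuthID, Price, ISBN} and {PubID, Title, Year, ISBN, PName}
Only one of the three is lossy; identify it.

Decomposition 1: common = {Price, Year, ISBN}, closure = {PubID, AuthID, Price, Year, ISBN, PName} → lossless.
Decomposition 2: common = {PubID, ISBN}, closure = {PubID, AuthID, Year, ISBN, PName} → lossless.
Decomposition 3: common = {ISBN}, closure = {ISBN} → lossy.

Decomposition 3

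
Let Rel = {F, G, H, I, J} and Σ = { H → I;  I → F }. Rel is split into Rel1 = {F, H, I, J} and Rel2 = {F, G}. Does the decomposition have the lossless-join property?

No

Common attributes: Rel1 ∩ Rel2 = {F}.
No dependency enlarges {F}, so (F)⁺ = {F}.
The closure contains neither all of Rel1 = {F, H, I, J} nor all of Rel2 = {F, G}, so the common attributes are not a superkey of either fragment. The join is lossy.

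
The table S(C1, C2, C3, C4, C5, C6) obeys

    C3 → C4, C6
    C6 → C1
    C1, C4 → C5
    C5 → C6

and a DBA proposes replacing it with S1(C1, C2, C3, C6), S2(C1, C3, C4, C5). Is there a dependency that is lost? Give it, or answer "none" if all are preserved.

Check C5 → C6: no single fragment contains all of {C5, C6}, and the restricted closure of {C5} across the fragments never reaches {C6}.
C3 → C4, C6 is preserved.
C6 → C1 is preserved.
C1, C4 → C5 is preserved.

C5 → C6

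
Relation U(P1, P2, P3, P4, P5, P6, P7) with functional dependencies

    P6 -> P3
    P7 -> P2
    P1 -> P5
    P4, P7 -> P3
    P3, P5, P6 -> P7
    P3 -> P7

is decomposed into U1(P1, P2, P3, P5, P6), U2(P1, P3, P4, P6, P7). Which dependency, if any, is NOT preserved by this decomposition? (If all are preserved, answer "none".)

Check P7 → P2: no single fragment contains all of {P2, P7}, and the restricted closure of {P7} across the fragments never reaches {P2}.
P6 → P3 is preserved.
P1 → P5 is preserved.
P4, P7 → P3 is preserved.
P3, P5, P6 → P7 is preserved.
P3 → P7 is preserved.

P7 -> P2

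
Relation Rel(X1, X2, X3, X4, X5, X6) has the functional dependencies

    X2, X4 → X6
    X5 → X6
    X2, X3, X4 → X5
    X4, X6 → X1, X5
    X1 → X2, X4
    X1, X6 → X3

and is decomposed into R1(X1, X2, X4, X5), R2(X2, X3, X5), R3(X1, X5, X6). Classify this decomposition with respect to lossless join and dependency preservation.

Lossless test (chase): Rows 1 and 2 agree on X5; apply X5→X6 and equate their X6 entries. Rows 1 and 3 agree on X5; apply X5→X6 and equate their X6 entries. Rows 1 and 3 agree on X1; apply X1→X2, X4 and equate their X2, X4 entries. Rows 1 and 3 agree on X1, X6; apply X1, X6→X3 and equate their X3 entries. No row becomes fully distinguished — the join is lossy.
Dependency preservation: the restricted closure of {X4, X6} across the fragments never reaches {X1, X5}, so X4, X6 → X1, X5 cannot be enforced without a join — not preserved.

lossy and not dependency-preserving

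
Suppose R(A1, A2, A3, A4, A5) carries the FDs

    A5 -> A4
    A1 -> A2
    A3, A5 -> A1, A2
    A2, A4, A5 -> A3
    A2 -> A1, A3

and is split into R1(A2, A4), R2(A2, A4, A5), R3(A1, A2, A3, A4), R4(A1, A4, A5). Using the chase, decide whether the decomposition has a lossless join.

Yes

Chase test. Columns are A1, A2, A3, A4, A5; row i has aⱼ where attribute j ∈ Ri, else bᵢⱼ.
Initial tableau (one row per fragment):
  row 1: b11 a2 b13 a4 b15
  row 2: b21 a2 b23 a4 a5
  row 3: a1 a2 a3 a4 b35
  row 4: a1 b42 b43 a4 a5
Rows 3 and 4 agree on A1; apply A1→A2 and equate their A2 entries.
Rows 2 and 4 agree on A2, A4, A5; apply A2, A4, A5→A3 and equate their A3 entries.
Rows 1 and 2 agree on A2; apply A2→A1, A3 and equate their A1, A3 entries.
Rows 1 and 3 agree on A2; apply A2→A1, A3 and equate their A1, A3 entries.
Row 2 is now all distinguished symbols — the join is lossless.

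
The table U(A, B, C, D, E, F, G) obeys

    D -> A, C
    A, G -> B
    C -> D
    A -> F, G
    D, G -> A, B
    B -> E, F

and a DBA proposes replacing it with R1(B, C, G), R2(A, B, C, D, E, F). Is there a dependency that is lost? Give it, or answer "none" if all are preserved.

Check A → F, G: no single fragment contains all of {A, F, G}, and the restricted closure of {A} across the fragments never reaches {F, G}.
D → A, C is preserved.
A, G → B is preserved.
C → D is preserved.
D, G → A, B is preserved.
B → E, F is preserved.

A -> F, G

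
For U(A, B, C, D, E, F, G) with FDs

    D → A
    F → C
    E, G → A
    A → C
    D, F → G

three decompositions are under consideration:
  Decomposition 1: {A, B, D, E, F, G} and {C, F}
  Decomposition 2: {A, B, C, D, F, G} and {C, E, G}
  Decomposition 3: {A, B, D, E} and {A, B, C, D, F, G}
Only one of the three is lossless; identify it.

Decomposition 1

Decomposition 1: common = {F}, closure = {C, F} → lossless.
Decomposition 2: common = {C, G}, closure = {C, G} → lossy.
Decomposition 3: common = {A, B, D}, closure = {A, B, C, D} → lossy.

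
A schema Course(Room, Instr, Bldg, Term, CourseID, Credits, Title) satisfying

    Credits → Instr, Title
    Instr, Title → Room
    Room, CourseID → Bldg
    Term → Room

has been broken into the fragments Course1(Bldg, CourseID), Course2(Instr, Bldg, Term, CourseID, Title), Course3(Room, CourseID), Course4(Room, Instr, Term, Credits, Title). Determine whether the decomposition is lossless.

No

Chase test. Columns are Room, Instr, Bldg, Term, CourseID, Credits, Title; row i has aⱼ where attribute j ∈ Coursei, else bᵢⱼ.
Initial tableau (one row per fragment):
  row 1: b11 b12 a3 b14 a5 b16 b17
  row 2: b21 a2 a3 a4 a5 b26 a7
  row 3: a1 b32 b33 b34 a5 b36 b37
  row 4: a1 a2 b43 a4 b45 a6 a7
Rows 2 and 4 agree on Instr, Title; apply Instr, Title→Room and equate their Room entries.
Rows 2 and 3 agree on Room, CourseID; apply Room, CourseID→Bldg and equate their Bldg entries.
No row becomes fully distinguished — the join is lossy.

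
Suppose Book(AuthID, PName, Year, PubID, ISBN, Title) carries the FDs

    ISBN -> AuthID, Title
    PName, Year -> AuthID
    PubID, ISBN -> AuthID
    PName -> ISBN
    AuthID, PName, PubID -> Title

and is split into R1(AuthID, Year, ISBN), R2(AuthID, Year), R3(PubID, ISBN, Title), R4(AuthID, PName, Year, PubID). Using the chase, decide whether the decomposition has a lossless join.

No

Chase test. Columns are AuthID, PName, Year, PubID, ISBN, Title; row i has aⱼ where attribute j ∈ Ri, else bᵢⱼ.
Initial tableau (one row per fragment):
  row 1: a1 b12 a3 b14 a5 b16
  row 2: a1 b22 a3 b24 b25 b26
  row 3: b31 b32 b33 a4 a5 a6
  row 4: a1 a2 a3 a4 b45 b46
Rows 1 and 3 agree on ISBN; apply ISBN→AuthID, Title and equate their AuthID, Title entries.
No row becomes fully distinguished — the join is lossy.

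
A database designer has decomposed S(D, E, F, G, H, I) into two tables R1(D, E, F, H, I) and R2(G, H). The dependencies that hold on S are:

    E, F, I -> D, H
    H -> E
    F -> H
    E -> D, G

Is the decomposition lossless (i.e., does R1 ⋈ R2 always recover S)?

Common attributes: R1 ∩ R2 = {H}.
Closure of {H}: H → E applies, adding E; E → D, G applies, adding D, G. So (H)⁺ = {D, E, G, H}.
This closure contains every attribute of R2, so R1 ∩ R2 → R2. The join is lossless.

Yes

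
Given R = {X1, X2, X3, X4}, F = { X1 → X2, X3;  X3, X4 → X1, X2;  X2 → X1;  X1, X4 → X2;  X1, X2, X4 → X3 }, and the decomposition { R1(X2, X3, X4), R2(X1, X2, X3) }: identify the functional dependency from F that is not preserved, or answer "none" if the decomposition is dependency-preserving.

X1 → X2, X3 lies within R2.
X3, X4 → X1, X2: restricted closure across fragments reaches X1, X2.
X2 → X1 lies within R2.
X1, X4 → X2: restricted closure across fragments reaches X2.
X1, X2, X4 → X3: restricted closure across fragments reaches X3.
Every dependency is enforceable on the fragments, so the decomposition is dependency-preserving.

none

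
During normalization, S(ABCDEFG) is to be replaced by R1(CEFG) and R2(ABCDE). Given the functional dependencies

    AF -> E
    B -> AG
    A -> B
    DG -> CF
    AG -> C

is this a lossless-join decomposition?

Common attributes: R1 ∩ R2 = {CE}.
No dependency enlarges {CE}, so (CE)⁺ = {CE}.
The closure contains neither all of R1 = {CEFG} nor all of R2 = {ABCDE}, so the common attributes are not a superkey of either fragment. The join is lossy.

No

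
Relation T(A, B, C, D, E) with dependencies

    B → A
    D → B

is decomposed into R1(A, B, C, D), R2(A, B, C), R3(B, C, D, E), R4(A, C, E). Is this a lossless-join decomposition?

Yes

Chase test. Columns are A, B, C, D, E; row i has aⱼ where attribute j ∈ Ri, else bᵢⱼ.
Initial tableau (one row per fragment):
  row 1: a1 a2 a3 a4 b15
  row 2: a1 a2 a3 b24 b25
  row 3: b31 a2 a3 a4 a5
  row 4: a1 b42 a3 b44 a5
Rows 1 and 3 agree on B; apply B→A and equate their A entries.
Row 3 is now all distinguished symbols — the join is lossless.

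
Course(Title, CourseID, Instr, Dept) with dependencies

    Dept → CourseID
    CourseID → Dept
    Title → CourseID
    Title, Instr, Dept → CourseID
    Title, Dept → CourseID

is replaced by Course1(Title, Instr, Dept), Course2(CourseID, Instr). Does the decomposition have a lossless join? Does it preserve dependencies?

lossy and not dependency-preserving

Lossless test: (Instr)⁺ = {Instr}, which is a superkey of neither fragment — lossy.
Dependency preservation: the restricted closure of {Dept} across the fragments never reaches {CourseID}, so Dept → CourseID cannot be enforced without a join — not preserved.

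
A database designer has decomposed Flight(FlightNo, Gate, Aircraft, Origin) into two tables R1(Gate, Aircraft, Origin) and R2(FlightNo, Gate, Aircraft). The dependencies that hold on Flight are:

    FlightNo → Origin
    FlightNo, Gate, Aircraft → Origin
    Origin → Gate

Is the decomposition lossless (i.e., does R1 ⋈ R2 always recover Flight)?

No

Common attributes: R1 ∩ R2 = {Gate, Aircraft}.
No dependency enlarges {Gate, Aircraft}, so (Gate, Aircraft)⁺ = {Gate, Aircraft}.
The closure contains neither all of R1 = {Gate, Aircraft, Origin} nor all of R2 = {FlightNo, Gate, Aircraft}, so the common attributes are not a superkey of either fragment. The join is lossy.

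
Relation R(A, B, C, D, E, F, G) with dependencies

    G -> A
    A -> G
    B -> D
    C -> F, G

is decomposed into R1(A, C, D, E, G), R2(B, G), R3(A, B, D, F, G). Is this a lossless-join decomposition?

Chase test. Columns are A, B, C, D, E, F, G; row i has aⱼ where attribute j ∈ Ri, else bᵢⱼ.
Initial tableau (one row per fragment):
  row 1: a1 b12 a3 a4 a5 b16 a7
  row 2: b21 a2 b23 b24 b25 b26 a7
  row 3: a1 a2 b33 a4 b35 a6 a7
Rows 1 and 2 agree on G; apply G→A and equate their A entries.
Rows 2 and 3 agree on B; apply B→D and equate their D entries.
No row becomes fully distinguished — the join is lossy.

No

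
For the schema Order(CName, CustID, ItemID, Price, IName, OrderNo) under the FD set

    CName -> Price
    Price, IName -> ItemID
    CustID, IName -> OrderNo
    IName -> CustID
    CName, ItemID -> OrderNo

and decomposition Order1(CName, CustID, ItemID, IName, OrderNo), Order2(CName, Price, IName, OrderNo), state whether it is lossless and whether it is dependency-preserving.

lossless but not dependency-preserving

Lossless test: (CName, IName, OrderNo)⁺ = {CName, CustID, ItemID, Price, IName, OrderNo}, which contains all of one fragment — lossless.
Dependency preservation: the restricted closure of {Price, IName} across the fragments never reaches {ItemID}, so Price, IName → ItemID cannot be enforced without a join — not preserved.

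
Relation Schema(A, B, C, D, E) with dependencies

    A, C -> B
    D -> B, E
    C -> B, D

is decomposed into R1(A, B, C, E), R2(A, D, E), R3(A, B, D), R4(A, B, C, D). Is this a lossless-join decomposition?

Chase test. Columns are A, B, C, D, E; row i has aⱼ where attribute j ∈ Ri, else bᵢⱼ.
Initial tableau (one row per fragment):
  row 1: a1 a2 a3 b14 a5
  row 2: a1 b22 b23 a4 a5
  row 3: a1 a2 b33 a4 b35
  row 4: a1 a2 a3 a4 b45
Rows 2 and 3 agree on D; apply D→B, E and equate their B, E entries.
Rows 2 and 4 agree on D; apply D→B, E and equate their B, E entries.
Rows 1 and 4 agree on C; apply C→B, D and equate their B, D entries.
Row 1 is now all distinguished symbols — the join is lossless.

Yes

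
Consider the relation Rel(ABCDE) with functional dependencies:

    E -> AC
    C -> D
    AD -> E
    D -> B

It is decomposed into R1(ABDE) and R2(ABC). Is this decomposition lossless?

Common attributes: R1 ∩ R2 = {AB}.
No dependency enlarges {AB}, so (AB)⁺ = {AB}.
The closure contains neither all of R1 = {ABDE} nor all of R2 = {ABC}, so the common attributes are not a superkey of either fragment. The join is lossy.

No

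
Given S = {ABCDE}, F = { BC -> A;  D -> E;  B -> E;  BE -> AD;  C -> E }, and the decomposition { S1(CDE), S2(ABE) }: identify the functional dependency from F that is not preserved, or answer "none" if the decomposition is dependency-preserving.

BE -> AD

Check BE → AD: no single fragment contains all of {ABDE}, and the restricted closure of {BE} across the fragments never reaches {AD}.
BC → A is preserved.
D → E is preserved.
B → E is preserved.
C → E is preserved.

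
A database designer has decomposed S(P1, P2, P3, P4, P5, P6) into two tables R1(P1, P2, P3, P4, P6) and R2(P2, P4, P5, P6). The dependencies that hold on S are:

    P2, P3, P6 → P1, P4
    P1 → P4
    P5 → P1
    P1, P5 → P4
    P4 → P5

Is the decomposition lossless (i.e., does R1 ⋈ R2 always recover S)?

Common attributes: R1 ∩ R2 = {P2, P4, P6}.
Closure of {P2, P4, P6}: P4 → P5 applies, adding P5; P5 → P1 applies, adding P1. So (P2, P4, P6)⁺ = {P1, P2, P4, P5, P6}.
This closure contains every attribute of R2, so R1 ∩ R2 → R2. The join is lossless.

Yes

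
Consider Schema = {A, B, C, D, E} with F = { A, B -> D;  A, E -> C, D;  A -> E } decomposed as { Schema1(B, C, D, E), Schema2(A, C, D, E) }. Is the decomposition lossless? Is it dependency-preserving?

Lossless test: (C, D, E)⁺ = {C, D, E}, which is a superkey of neither fragment — lossy.
Dependency preservation: A, B → D is not contained in any single fragment, but the restricted closure of its left-hand side across the fragments still reaches the right-hand side; the remaining FDs each lie inside some fragment. All dependencies are preserved.

lossy but dependency-preserving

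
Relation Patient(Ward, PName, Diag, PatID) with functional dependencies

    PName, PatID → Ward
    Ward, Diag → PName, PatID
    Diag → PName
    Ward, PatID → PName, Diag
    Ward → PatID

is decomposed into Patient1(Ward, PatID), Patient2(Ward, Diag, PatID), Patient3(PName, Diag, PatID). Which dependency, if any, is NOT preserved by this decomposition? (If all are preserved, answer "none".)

PName, PatID → Ward: restricted closure across fragments reaches Ward.
Ward, Diag → PName, PatID: restricted closure across fragments reaches PName, PatID.
Diag → PName lies within Patient3.
Ward, PatID → PName, Diag: restricted closure across fragments reaches PName, Diag.
Ward → PatID lies within Patient1.
Every dependency is enforceable on the fragments, so the decomposition is dependency-preserving.

none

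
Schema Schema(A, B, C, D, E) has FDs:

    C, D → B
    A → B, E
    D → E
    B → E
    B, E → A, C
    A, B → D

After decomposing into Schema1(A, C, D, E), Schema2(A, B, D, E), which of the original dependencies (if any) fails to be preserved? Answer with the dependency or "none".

none

C, D → B: restricted closure across fragments reaches B.
A → B, E lies within Schema2.
D → E lies within Schema1.
B → E lies within Schema2.
B, E → A, C: restricted closure across fragments reaches A, C.
A, B → D lies within Schema2.
Every dependency is enforceable on the fragments, so the decomposition is dependency-preserving.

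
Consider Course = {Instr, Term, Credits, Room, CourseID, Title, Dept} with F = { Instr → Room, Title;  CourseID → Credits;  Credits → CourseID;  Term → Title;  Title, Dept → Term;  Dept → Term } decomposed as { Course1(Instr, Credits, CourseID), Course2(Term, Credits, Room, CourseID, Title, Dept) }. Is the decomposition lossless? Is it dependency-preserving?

lossy and not dependency-preserving

Lossless test: (Credits, CourseID)⁺ = {Credits, CourseID}, which is a superkey of neither fragment — lossy.
Dependency preservation: the restricted closure of {Instr} across the fragments never reaches {Room, Title}, so Instr → Room, Title cannot be enforced without a join — not preserved.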